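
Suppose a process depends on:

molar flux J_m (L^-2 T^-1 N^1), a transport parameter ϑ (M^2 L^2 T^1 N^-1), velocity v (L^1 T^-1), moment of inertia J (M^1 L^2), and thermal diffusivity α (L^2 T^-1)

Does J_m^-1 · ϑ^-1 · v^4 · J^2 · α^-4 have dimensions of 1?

Sum the exponent of each base dimension across the product:
  M: −[J_m]_M − [ϑ]_M + 4·[v]_M + 2·[J]_M − 4·[α]_M = −(0) − (2) + 4·(0) + 2·(1) − 4·(0) = 0
  L: −[J_m]_L − [ϑ]_L + 4·[v]_L + 2·[J]_L − 4·[α]_L = −(-2) − (2) + 4·(1) + 2·(2) − 4·(2) = 0
  T: −[J_m]_T − [ϑ]_T + 4·[v]_T + 2·[J]_T − 4·[α]_T = −(-1) − (1) + 4·(-1) + 2·(0) − 4·(-1) = 0
  N: −[J_m]_N − [ϑ]_N + 4·[v]_N + 2·[J]_N − 4·[α]_N = −(1) − (-1) + 4·(0) + 2·(0) − 4·(0) = 0
All base exponents vanish — dimensionless.

yes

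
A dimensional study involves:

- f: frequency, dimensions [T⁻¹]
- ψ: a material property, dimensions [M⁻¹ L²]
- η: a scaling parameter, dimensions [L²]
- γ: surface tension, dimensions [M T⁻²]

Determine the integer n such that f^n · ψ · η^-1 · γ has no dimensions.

Balance the T exponent: (-1)·n from f, plus (0) − (0) + (-2) = -2 from the rest, must sum to zero.
−n − 2 = 0, so n = -2.

-2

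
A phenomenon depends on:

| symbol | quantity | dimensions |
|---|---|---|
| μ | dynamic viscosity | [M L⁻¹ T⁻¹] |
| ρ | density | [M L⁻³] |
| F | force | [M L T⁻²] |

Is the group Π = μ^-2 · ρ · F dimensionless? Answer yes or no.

Sum the exponent of each base dimension across the product:
  M: −2·[μ]_M + [ρ]_M + [F]_M = −2·(1) + (1) + (1) = 0
  L: −2·[μ]_L + [ρ]_L + [F]_L = −2·(-1) + (-3) + (1) = 0
  T: −2·[μ]_T + [ρ]_T + [F]_T = −2·(-1) + (0) + (-2) = 0
  I: −2·[μ]_I + [ρ]_I + [F]_I = −2·(0) + (0) + (0) = 0
All base exponents vanish — dimensionless.

yes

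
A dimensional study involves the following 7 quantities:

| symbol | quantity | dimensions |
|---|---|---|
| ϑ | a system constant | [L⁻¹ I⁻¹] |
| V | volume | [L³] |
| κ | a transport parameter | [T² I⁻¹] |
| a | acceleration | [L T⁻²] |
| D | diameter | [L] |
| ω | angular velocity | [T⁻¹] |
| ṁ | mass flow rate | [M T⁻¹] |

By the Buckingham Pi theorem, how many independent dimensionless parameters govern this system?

3

There are 7 variables and 4 base dimensions (M, L, T, I).
The dimension matrix has rank 4.
Independent dimensionless groups: 7 − 4 = 3.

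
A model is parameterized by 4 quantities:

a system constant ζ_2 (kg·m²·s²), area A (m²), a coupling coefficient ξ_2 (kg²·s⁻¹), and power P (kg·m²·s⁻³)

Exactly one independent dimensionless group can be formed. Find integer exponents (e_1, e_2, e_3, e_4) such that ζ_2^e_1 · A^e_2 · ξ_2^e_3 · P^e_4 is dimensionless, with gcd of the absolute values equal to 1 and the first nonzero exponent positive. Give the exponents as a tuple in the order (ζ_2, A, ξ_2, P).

(1, -2, -1, 1)

M: e_1·(1) + e_2·(0) + e_3·(2) + e_4·(1) = 0
L: e_1·(2) + e_2·(2) + e_3·(0) + e_4·(2) = 0
T: e_1·(2) + e_2·(0) + e_3·(-1) + e_4·(-3) = 0
Solving this homogeneous linear system for the smallest-integer solution (first nonzero entry positive) gives (1, -2, -1, 1).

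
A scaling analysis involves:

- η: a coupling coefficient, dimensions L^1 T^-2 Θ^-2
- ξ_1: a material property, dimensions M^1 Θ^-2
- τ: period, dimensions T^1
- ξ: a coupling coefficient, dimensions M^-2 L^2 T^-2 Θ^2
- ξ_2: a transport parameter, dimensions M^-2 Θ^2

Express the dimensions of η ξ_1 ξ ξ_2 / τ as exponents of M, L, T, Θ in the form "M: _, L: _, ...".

M: -3, L: 3, T: -5, Θ: 0

Collect each base-dimension exponent across the product:
  M: (0) + (1) − (0) + (-2) + (-2) = -3
  L: (1) + (0) − (0) + (2) + (0) = 3
  T: (-2) + (0) − (1) + (-2) + (0) = -5
  Θ: (-2) + (-2) − (0) + (2) + (2) = 0
So the dimensions are [M⁻³ L³ T⁻⁵].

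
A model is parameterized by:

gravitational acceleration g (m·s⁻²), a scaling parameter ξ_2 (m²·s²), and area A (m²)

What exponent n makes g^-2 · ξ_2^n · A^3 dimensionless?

Balance the L exponent: (2)·n from ξ_2, plus −2·(1) + 3·(2) = 4 from the rest, must sum to zero.
2n + 4 = 0, so n = -2.

-2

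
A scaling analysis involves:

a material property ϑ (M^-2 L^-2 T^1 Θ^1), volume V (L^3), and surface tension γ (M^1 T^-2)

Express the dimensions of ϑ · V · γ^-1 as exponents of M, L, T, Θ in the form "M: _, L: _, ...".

M: -3, L: 1, T: 3, Θ: 1

Collect each base-dimension exponent across the product:
  M: (-2) + (0) − (1) = -3
  L: (-2) + (3) − (0) = 1
  T: (1) + (0) − (-2) = 3
  Θ: (1) + (0) − (0) = 1
So the dimensions are [M⁻³ L T³ Θ].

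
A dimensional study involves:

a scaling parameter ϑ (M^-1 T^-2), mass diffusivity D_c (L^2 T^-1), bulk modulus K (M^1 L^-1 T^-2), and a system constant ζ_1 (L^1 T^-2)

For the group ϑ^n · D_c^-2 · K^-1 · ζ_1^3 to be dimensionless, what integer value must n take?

Balance the M exponent: (-1)·n from ϑ, plus −2·(0) − (1) + 3·(0) = -1 from the rest, must sum to zero.
−n − 1 = 0, so n = -1.

-1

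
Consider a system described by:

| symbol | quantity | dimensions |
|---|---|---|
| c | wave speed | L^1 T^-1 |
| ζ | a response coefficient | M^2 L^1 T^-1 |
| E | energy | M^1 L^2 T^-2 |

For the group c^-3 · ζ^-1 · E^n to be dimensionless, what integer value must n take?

2

Balance the M exponent: (1)·n from E, plus −3·(0) − (2) = -2 from the rest, must sum to zero.
n − 2 = 0, so n = 2.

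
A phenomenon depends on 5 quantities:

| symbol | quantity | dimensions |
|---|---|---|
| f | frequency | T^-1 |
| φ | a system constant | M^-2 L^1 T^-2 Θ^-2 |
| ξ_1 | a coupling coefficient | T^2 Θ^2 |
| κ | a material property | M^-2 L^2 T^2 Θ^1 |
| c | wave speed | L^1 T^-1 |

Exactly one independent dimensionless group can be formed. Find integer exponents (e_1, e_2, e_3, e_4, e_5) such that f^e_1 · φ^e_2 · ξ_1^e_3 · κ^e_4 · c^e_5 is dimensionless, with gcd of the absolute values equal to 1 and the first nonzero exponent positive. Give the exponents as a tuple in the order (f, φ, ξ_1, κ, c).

(4, -2, -3, 2, -2)

M: e_1·(0) + e_2·(-2) + e_3·(0) + e_4·(-2) + e_5·(0) = 0
L: e_1·(0) + e_2·(1) + e_3·(0) + e_4·(2) + e_5·(1) = 0
T: e_1·(-1) + e_2·(-2) + e_3·(2) + e_4·(2) + e_5·(-1) = 0
Θ: e_1·(0) + e_2·(-2) + e_3·(2) + e_4·(1) + e_5·(0) = 0
Solving this homogeneous linear system for the smallest-integer solution (first nonzero entry positive) gives (4, -2, -3, 2, -2).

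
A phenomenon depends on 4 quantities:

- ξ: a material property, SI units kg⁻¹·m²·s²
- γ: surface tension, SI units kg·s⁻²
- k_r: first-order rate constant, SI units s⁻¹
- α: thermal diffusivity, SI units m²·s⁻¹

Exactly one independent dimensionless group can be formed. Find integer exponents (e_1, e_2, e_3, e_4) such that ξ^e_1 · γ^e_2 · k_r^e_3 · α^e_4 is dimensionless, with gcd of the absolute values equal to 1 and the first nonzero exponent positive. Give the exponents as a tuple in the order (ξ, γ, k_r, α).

(1, 1, 1, -1)

M: e_1·(-1) + e_2·(1) + e_3·(0) + e_4·(0) = 0
L: e_1·(2) + e_2·(0) + e_3·(0) + e_4·(2) = 0
T: e_1·(2) + e_2·(-2) + e_3·(-1) + e_4·(-1) = 0
Solving this homogeneous linear system for the smallest-integer solution (first nonzero entry positive) gives (1, 1, 1, -1).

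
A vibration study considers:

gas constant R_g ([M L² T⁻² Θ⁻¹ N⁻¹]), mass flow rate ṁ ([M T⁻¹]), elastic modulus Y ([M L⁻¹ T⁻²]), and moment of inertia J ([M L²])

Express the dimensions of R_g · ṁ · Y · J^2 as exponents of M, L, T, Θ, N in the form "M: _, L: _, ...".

Collect each base-dimension exponent across the product:
  M: (1) + (1) + (1) + 2·(1) = 5
  L: (2) + (0) + (-1) + 2·(2) = 5
  T: (-2) + (-1) + (-2) + 2·(0) = -5
  Θ: (-1) + (0) + (0) + 2·(0) = -1
  N: (-1) + (0) + (0) + 2·(0) = -1
So the dimensions are [M⁵ L⁵ T⁻⁵ Θ⁻¹ N⁻¹].

M: 5, L: 5, T: -5, Θ: -1, N: -1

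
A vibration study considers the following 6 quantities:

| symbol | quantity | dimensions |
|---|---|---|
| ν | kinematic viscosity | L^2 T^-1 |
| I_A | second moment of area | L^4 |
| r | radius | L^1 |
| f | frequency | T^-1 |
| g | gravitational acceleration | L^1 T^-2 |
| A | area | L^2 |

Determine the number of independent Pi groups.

4

There are 6 variables and 2 base dimensions (L, T).
The dimension matrix has rank 2.
Independent dimensionless groups: 6 − 2 = 4.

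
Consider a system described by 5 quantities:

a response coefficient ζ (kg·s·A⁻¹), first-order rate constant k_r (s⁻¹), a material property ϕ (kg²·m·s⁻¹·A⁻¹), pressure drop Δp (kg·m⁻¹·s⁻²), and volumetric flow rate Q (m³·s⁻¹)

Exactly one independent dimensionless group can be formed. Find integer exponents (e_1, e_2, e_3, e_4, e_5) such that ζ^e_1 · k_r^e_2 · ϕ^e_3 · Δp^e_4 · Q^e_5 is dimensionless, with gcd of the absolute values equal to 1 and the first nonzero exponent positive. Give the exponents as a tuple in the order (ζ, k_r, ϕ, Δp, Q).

M: e_1·(1) + e_2·(0) + e_3·(2) + e_4·(1) + e_5·(0) = 0
L: e_1·(0) + e_2·(0) + e_3·(1) + e_4·(-1) + e_5·(3) = 0
T: e_1·(1) + e_2·(-1) + e_3·(-1) + e_4·(-2) + e_5·(-1) = 0
I: e_1·(-1) + e_2·(0) + e_3·(-1) + e_4·(0) + e_5·(0) = 0
Solving this homogeneous linear system for the smallest-integer solution (first nonzero entry positive) gives (3, -2, -3, 3, 2).

(3, -2, -3, 3, 2)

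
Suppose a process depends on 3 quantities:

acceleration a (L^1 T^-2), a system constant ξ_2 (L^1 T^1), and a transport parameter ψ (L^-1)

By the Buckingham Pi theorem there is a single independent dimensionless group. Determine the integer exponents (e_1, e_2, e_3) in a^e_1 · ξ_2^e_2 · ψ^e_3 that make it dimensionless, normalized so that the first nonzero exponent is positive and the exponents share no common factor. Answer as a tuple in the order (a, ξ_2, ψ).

(1, 2, 3)

L: e_1·(1) + e_2·(1) + e_3·(-1) = 0
T: e_1·(-2) + e_2·(1) + e_3·(0) = 0
Solving this homogeneous linear system for the smallest-integer solution (first nonzero entry positive) gives (1, 2, 3).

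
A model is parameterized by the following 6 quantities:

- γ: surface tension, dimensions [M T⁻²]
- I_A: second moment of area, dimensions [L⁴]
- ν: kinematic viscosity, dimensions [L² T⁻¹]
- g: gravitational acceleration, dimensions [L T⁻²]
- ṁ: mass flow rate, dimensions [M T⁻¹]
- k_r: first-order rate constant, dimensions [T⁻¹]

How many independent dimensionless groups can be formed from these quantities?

There are 6 variables and 3 base dimensions (M, L, T).
The dimension matrix has rank 3.
Independent dimensionless groups: 6 − 3 = 3.

3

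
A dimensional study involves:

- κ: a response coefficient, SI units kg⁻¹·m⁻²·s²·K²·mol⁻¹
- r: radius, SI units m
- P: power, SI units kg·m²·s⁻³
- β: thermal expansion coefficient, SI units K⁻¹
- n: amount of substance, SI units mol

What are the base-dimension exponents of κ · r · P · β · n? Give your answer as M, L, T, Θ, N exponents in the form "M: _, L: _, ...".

M: 0, L: 1, T: -1, Θ: 1, N: 0

Collect each base-dimension exponent across the product:
  M: (-1) + (0) + (1) + (0) + (0) = 0
  L: (-2) + (1) + (2) + (0) + (0) = 1
  T: (2) + (0) + (-3) + (0) + (0) = -1
  Θ: (2) + (0) + (0) + (-1) + (0) = 1
  N: (-1) + (0) + (0) + (0) + (1) = 0
So the dimensions are [L T⁻¹ Θ].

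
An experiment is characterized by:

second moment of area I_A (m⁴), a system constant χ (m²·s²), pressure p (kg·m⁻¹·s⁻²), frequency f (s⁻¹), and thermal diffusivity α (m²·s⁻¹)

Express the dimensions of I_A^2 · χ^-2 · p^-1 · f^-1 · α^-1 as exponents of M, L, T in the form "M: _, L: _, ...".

M: -1, L: 3, T: 0

Collect each base-dimension exponent across the product:
  M: 2·(0) − 2·(0) − (1) − (0) − (0) = -1
  L: 2·(4) − 2·(2) − (-1) − (0) − (2) = 3
  T: 2·(0) − 2·(2) − (-2) − (-1) − (-1) = 0
So the dimensions are [M⁻¹ L³].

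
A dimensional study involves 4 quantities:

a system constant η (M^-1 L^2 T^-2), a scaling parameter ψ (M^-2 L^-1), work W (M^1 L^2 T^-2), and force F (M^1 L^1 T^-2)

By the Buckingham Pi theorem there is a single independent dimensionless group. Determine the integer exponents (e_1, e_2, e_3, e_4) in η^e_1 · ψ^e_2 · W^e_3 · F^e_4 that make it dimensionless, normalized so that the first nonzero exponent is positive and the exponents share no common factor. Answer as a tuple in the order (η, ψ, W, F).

M: e_1·(-1) + e_2·(-2) + e_3·(1) + e_4·(1) = 0
L: e_1·(2) + e_2·(-1) + e_3·(2) + e_4·(1) = 0
T: e_1·(-2) + e_2·(0) + e_3·(-2) + e_4·(-2) = 0
Solving this homogeneous linear system for the smallest-integer solution (first nonzero entry positive) gives (1, -1, -2, 1).

(1, -1, -2, 1)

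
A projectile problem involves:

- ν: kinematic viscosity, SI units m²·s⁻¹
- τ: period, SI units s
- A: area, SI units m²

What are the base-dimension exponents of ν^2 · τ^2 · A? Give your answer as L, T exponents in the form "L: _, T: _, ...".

Collect each base-dimension exponent across the product:
  L: 2·(2) + 2·(0) + (2) = 6
  T: 2·(-1) + 2·(1) + (0) = 0
So the dimensions are [L⁶].

L: 6, T: 0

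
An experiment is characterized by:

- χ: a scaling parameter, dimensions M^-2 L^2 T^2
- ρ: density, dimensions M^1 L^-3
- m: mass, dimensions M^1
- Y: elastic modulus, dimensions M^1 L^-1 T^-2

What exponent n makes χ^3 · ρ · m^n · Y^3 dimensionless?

Balance the M exponent: (1)·n from m, plus 3·(-2) + (1) + 3·(1) = -2 from the rest, must sum to zero.
n − 2 = 0, so n = 2.

2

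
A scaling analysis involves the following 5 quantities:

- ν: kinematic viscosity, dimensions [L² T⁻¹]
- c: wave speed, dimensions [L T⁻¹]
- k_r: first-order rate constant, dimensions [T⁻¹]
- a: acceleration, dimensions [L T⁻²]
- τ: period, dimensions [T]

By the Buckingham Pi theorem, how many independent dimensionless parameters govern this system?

3

There are 5 variables and 2 base dimensions (L, T).
The dimension matrix has rank 2.
Independent dimensionless groups: 5 − 2 = 3.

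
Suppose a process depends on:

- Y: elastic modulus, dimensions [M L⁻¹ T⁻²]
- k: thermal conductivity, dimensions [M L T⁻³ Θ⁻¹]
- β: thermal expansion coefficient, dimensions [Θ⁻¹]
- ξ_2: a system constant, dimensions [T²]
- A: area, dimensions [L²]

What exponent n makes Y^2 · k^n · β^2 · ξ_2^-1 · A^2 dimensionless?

-2

Balance the M exponent: (1)·n from k, plus 2·(1) + 2·(0) − (0) + 2·(0) = 2 from the rest, must sum to zero.
n + 2 = 0, so n = -2.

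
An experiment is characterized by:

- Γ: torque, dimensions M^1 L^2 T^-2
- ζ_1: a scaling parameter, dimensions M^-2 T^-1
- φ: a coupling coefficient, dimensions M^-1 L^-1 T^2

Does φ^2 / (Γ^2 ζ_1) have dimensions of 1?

Sum the exponent of each base dimension across the product:
  M: −2·[Γ]_M − [ζ_1]_M + 2·[φ]_M = −2·(1) − (-2) + 2·(-1) = -2
  L: −2·[Γ]_L − [ζ_1]_L + 2·[φ]_L = −2·(2) − (0) + 2·(-1) = -6
  T: −2·[Γ]_T − [ζ_1]_T + 2·[φ]_T = −2·(-2) − (-1) + 2·(2) = 9
Net dimensions [M⁻² L⁻⁶ T⁹] ≠ [1] — not dimensionless.

no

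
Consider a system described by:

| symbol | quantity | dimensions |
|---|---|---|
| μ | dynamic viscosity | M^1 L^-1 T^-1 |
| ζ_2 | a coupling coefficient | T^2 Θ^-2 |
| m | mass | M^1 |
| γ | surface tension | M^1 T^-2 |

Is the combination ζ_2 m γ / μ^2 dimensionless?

Sum the exponent of each base dimension across the product:
  M: −2·[μ]_M + [ζ_2]_M + [m]_M + [γ]_M = −2·(1) + (0) + (1) + (1) = 0
  L: −2·[μ]_L + [ζ_2]_L + [m]_L + [γ]_L = −2·(-1) + (0) + (0) + (0) = 2
  T: −2·[μ]_T + [ζ_2]_T + [m]_T + [γ]_T = −2·(-1) + (2) + (0) + (-2) = 2
  Θ: −2·[μ]_Θ + [ζ_2]_Θ + [m]_Θ + [γ]_Θ = −2·(0) + (-2) + (0) + (0) = -2
Net dimensions [L² T² Θ⁻²] ≠ [1] — not dimensionless.

no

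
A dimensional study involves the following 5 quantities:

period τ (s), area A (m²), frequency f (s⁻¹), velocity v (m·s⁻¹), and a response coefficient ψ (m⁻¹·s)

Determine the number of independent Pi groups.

3

There are 5 variables and 2 base dimensions (L, T).
The dimension matrix has rank 2.
Independent dimensionless groups: 5 − 2 = 3.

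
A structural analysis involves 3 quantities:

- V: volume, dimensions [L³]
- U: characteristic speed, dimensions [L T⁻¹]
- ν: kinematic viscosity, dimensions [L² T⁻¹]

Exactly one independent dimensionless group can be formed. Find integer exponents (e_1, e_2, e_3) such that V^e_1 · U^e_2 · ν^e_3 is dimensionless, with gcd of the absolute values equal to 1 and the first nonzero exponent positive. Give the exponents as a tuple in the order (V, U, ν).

L: e_1·(3) + e_2·(1) + e_3·(2) = 0
T: e_1·(0) + e_2·(-1) + e_3·(-1) = 0
Solving this homogeneous linear system for the smallest-integer solution (first nonzero entry positive) gives (1, 3, -3).

(1, 3, -3)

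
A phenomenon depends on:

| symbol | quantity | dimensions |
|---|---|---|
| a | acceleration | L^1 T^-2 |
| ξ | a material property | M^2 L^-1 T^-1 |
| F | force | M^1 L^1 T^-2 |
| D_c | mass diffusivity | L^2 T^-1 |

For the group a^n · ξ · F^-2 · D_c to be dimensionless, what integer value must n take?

Balance the L exponent: (1)·n from a, plus (-1) − 2·(1) + (2) = -1 from the rest, must sum to zero.
n − 1 = 0, so n = 1.

1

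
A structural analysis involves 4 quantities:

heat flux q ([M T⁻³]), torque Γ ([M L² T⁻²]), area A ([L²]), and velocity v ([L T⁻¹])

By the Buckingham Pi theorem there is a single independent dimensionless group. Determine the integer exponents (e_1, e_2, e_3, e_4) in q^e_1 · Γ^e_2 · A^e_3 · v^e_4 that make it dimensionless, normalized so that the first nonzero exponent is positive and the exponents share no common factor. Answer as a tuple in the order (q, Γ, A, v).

(2, -2, 3, -2)

M: e_1·(1) + e_2·(1) + e_3·(0) + e_4·(0) = 0
L: e_1·(0) + e_2·(2) + e_3·(2) + e_4·(1) = 0
T: e_1·(-3) + e_2·(-2) + e_3·(0) + e_4·(-1) = 0
Solving this homogeneous linear system for the smallest-integer solution (first nonzero entry positive) gives (2, -2, 3, -2).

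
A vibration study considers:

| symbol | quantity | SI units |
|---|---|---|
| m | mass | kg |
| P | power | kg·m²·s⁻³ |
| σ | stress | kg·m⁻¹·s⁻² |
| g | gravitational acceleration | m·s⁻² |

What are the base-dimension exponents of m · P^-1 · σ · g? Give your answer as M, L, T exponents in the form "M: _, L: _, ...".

M: 1, L: -2, T: -1

Collect each base-dimension exponent across the product:
  M: (1) − (1) + (1) + (0) = 1
  L: (0) − (2) + (-1) + (1) = -2
  T: (0) − (-3) + (-2) + (-2) = -1
So the dimensions are [M L⁻² T⁻¹].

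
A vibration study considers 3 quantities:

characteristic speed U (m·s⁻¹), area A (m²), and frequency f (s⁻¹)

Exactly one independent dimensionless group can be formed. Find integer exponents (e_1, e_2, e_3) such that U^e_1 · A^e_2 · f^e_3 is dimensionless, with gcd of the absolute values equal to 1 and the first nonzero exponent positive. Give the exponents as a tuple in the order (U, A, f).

(2, -1, -2)

L: e_1·(1) + e_2·(2) + e_3·(0) = 0
T: e_1·(-1) + e_2·(0) + e_3·(-1) = 0
Solving this homogeneous linear system for the smallest-integer solution (first nonzero entry positive) gives (2, -1, -2).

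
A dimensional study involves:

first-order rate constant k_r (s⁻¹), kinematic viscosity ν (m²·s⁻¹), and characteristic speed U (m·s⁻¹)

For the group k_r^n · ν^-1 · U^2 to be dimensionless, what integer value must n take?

-1

Balance the T exponent: (-1)·n from k_r, plus −(-1) + 2·(-1) = -1 from the rest, must sum to zero.
−n − 1 = 0, so n = -1.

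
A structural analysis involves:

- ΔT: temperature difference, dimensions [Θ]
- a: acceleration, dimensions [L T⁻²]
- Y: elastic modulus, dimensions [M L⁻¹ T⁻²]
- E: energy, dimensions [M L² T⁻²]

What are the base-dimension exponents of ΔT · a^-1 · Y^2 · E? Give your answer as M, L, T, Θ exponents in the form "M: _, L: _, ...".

Collect each base-dimension exponent across the product:
  M: (0) − (0) + 2·(1) + (1) = 3
  L: (0) − (1) + 2·(-1) + (2) = -1
  T: (0) − (-2) + 2·(-2) + (-2) = -4
  Θ: (1) − (0) + 2·(0) + (0) = 1
So the dimensions are [M³ L⁻¹ T⁻⁴ Θ].

M: 3, L: -1, T: -4, Θ: 1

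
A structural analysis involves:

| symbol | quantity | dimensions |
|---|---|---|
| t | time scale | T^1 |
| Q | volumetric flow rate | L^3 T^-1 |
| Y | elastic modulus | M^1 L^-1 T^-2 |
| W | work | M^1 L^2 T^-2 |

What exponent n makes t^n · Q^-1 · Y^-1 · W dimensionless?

-1

Balance the T exponent: (1)·n from t, plus −(-1) − (-2) + (-2) = 1 from the rest, must sum to zero.
n + 1 = 0, so n = -1.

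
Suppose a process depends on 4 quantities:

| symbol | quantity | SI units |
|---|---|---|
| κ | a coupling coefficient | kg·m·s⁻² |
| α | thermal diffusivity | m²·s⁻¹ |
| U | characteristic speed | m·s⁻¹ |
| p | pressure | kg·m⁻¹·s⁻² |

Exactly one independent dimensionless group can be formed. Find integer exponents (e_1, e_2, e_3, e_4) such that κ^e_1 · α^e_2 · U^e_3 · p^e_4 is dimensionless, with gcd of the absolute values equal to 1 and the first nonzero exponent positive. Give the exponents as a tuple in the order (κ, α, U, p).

M: e_1·(1) + e_2·(0) + e_3·(0) + e_4·(1) = 0
L: e_1·(1) + e_2·(2) + e_3·(1) + e_4·(-1) = 0
T: e_1·(-2) + e_2·(-1) + e_3·(-1) + e_4·(-2) = 0
Solving this homogeneous linear system for the smallest-integer solution (first nonzero entry positive) gives (1, -2, 2, -1).

(1, -2, 2, -1)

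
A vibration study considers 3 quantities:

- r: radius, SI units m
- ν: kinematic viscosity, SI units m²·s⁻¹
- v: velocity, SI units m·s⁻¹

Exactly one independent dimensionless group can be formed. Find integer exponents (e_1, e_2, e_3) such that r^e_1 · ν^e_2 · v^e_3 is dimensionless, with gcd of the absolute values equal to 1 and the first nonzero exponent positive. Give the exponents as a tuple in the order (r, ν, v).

(1, -1, 1)

L: e_1·(1) + e_2·(2) + e_3·(1) = 0
T: e_1·(0) + e_2·(-1) + e_3·(-1) = 0
Solving this homogeneous linear system for the smallest-integer solution (first nonzero entry positive) gives (1, -1, 1).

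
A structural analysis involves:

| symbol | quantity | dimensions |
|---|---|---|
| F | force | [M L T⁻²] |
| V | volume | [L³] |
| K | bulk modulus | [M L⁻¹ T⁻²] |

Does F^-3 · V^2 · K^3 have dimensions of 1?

yes

Sum the exponent of each base dimension across the product:
  M: −3·[F]_M + 2·[V]_M + 3·[K]_M = −3·(1) + 2·(0) + 3·(1) = 0
  L: −3·[F]_L + 2·[V]_L + 3·[K]_L = −3·(1) + 2·(3) + 3·(-1) = 0
  T: −3·[F]_T + 2·[V]_T + 3·[K]_T = −3·(-2) + 2·(0) + 3·(-2) = 0
All base exponents vanish — dimensionless.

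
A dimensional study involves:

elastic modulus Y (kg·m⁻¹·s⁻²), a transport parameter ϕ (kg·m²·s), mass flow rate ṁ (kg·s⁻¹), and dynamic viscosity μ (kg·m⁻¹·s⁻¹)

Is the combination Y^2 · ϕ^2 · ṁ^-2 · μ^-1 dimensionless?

Sum the exponent of each base dimension across the product:
  M: 2·[Y]_M + 2·[ϕ]_M − 2·[ṁ]_M − [μ]_M = 2·(1) + 2·(1) − 2·(1) − (1) = 1
  L: 2·[Y]_L + 2·[ϕ]_L − 2·[ṁ]_L − [μ]_L = 2·(-1) + 2·(2) − 2·(0) − (-1) = 3
  T: 2·[Y]_T + 2·[ϕ]_T − 2·[ṁ]_T − [μ]_T = 2·(-2) + 2·(1) − 2·(-1) − (-1) = 1
Net dimensions [M L³ T] ≠ [1] — not dimensionless.

no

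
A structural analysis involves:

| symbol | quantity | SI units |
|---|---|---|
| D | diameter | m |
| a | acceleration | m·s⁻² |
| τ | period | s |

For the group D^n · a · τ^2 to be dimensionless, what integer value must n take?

-1

Balance the L exponent: (1)·n from D, plus (1) + 2·(0) = 1 from the rest, must sum to zero.
n + 1 = 0, so n = -1.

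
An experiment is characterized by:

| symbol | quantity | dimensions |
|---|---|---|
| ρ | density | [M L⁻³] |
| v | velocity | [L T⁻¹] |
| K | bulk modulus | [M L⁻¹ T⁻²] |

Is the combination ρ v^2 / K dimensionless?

yes

Sum the exponent of each base dimension across the product:
  M: [ρ]_M + 2·[v]_M − [K]_M = (1) + 2·(0) − (1) = 0
  L: [ρ]_L + 2·[v]_L − [K]_L = (-3) + 2·(1) − (-1) = 0
  T: [ρ]_T + 2·[v]_T − [K]_T = (0) + 2·(-1) − (-2) = 0
All base exponents vanish — dimensionless.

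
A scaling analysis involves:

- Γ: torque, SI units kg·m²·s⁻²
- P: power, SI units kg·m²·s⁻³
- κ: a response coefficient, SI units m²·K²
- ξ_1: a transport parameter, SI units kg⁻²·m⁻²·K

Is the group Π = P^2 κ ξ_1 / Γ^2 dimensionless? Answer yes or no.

Sum the exponent of each base dimension across the product:
  M: −2·[Γ]_M + 2·[P]_M + [κ]_M + [ξ_1]_M = −2·(1) + 2·(1) + (0) + (-2) = -2
  L: −2·[Γ]_L + 2·[P]_L + [κ]_L + [ξ_1]_L = −2·(2) + 2·(2) + (2) + (-2) = 0
  T: −2·[Γ]_T + 2·[P]_T + [κ]_T + [ξ_1]_T = −2·(-2) + 2·(-3) + (0) + (0) = -2
  Θ: −2·[Γ]_Θ + 2·[P]_Θ + [κ]_Θ + [ξ_1]_Θ = −2·(0) + 2·(0) + (2) + (1) = 3
Net dimensions [M⁻² T⁻² Θ³] ≠ [1] — not dimensionless.

no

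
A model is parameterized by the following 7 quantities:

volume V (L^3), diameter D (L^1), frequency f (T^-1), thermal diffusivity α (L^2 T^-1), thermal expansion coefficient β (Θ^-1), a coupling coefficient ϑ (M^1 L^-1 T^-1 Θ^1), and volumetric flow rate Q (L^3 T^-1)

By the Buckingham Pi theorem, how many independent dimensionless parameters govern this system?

There are 7 variables and 4 base dimensions (M, L, T, Θ).
The dimension matrix has rank 4.
Independent dimensionless groups: 7 − 4 = 3.

3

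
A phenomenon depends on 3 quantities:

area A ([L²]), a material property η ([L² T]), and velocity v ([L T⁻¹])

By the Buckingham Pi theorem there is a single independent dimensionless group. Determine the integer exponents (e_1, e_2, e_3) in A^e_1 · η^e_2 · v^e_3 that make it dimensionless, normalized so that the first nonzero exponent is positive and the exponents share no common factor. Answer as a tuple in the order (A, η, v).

(3, -2, -2)

L: e_1·(2) + e_2·(2) + e_3·(1) = 0
T: e_1·(0) + e_2·(1) + e_3·(-1) = 0
Solving this homogeneous linear system for the smallest-integer solution (first nonzero entry positive) gives (3, -2, -2).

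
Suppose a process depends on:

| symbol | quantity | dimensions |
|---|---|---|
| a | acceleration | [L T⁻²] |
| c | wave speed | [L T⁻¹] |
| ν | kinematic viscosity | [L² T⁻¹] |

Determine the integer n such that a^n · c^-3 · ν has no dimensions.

1

Balance the L exponent: (1)·n from a, plus −3·(1) + (2) = -1 from the rest, must sum to zero.
n − 1 = 0, so n = 1.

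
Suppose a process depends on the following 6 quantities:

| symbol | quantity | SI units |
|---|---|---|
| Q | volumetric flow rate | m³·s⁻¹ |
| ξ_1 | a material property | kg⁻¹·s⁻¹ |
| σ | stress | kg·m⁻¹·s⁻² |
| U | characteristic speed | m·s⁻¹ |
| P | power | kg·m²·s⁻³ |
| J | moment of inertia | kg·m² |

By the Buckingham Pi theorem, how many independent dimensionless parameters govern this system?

3

There are 6 variables and 3 base dimensions (M, L, T).
The dimension matrix has rank 3.
Independent dimensionless groups: 6 − 3 = 3.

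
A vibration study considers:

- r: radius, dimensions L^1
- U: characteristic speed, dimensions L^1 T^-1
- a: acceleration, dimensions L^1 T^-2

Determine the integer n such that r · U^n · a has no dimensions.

-2

Balance the L exponent: (1)·n from U, plus (1) + (1) = 2 from the rest, must sum to zero.
n + 2 = 0, so n = -2.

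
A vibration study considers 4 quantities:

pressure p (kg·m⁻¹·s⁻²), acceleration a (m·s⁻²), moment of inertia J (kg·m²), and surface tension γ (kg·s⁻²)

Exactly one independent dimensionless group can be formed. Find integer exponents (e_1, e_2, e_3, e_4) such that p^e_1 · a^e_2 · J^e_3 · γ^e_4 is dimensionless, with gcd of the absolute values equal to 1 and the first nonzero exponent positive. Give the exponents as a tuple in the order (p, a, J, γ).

M: e_1·(1) + e_2·(0) + e_3·(1) + e_4·(1) = 0
L: e_1·(-1) + e_2·(1) + e_3·(2) + e_4·(0) = 0
T: e_1·(-2) + e_2·(-2) + e_3·(0) + e_4·(-2) = 0
Solving this homogeneous linear system for the smallest-integer solution (first nonzero entry positive) gives (3, 1, 1, -4).

(3, 1, 1, -4)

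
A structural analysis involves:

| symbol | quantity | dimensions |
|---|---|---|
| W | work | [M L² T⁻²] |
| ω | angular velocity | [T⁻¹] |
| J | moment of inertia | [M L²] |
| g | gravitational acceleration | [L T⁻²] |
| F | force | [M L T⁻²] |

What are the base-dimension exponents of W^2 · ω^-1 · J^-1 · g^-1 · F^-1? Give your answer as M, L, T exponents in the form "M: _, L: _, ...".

Collect each base-dimension exponent across the product:
  M: 2·(1) − (0) − (1) − (0) − (1) = 0
  L: 2·(2) − (0) − (2) − (1) − (1) = 0
  T: 2·(-2) − (-1) − (0) − (-2) − (-2) = 1
So the dimensions are [T].

M: 0, L: 0, T: 1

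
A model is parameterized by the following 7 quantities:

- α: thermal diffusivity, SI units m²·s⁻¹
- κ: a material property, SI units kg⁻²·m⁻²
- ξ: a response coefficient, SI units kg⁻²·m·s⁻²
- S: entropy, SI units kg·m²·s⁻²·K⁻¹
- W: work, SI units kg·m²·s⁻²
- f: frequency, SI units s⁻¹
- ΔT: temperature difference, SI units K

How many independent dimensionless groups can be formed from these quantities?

There are 7 variables and 4 base dimensions (M, L, T, Θ).
The dimension matrix has rank 4.
Independent dimensionless groups: 7 − 4 = 3.

3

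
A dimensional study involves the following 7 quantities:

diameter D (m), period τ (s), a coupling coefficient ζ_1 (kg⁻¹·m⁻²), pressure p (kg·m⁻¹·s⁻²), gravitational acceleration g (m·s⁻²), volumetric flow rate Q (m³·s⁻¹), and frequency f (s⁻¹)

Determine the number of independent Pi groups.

There are 7 variables and 3 base dimensions (M, L, T).
The dimension matrix has rank 3.
Independent dimensionless groups: 7 − 3 = 4.

4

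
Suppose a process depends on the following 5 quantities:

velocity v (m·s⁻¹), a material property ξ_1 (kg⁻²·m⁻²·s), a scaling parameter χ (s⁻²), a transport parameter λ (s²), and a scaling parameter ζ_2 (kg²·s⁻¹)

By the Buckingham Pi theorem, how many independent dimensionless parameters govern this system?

There are 5 variables and 3 base dimensions (M, L, T).
The dimension matrix has rank 3.
Independent dimensionless groups: 5 − 3 = 2.

2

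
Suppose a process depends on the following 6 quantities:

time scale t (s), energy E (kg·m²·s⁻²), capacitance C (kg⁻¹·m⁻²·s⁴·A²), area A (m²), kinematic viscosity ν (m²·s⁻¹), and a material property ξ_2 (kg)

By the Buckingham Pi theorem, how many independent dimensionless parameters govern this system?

There are 6 variables and 4 base dimensions (M, L, T, I).
The dimension matrix has rank 4.
Independent dimensionless groups: 6 − 4 = 2.

2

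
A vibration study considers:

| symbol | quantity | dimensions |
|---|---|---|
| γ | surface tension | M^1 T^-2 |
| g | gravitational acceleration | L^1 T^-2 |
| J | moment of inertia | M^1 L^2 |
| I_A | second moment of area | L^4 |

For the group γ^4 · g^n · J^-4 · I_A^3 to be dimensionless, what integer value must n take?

Balance the L exponent: (1)·n from g, plus 4·(0) − 4·(2) + 3·(4) = 4 from the rest, must sum to zero.
n + 4 = 0, so n = -4.

-4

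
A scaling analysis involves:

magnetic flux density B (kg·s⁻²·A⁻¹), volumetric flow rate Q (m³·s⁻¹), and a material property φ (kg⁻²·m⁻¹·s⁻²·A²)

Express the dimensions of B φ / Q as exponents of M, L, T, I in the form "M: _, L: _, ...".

M: -1, L: -4, T: -3, I: 1

Collect each base-dimension exponent across the product:
  M: (1) − (0) + (-2) = -1
  L: (0) − (3) + (-1) = -4
  T: (-2) − (-1) + (-2) = -3
  I: (-1) − (0) + (2) = 1
So the dimensions are [M⁻¹ L⁻⁴ T⁻³ I].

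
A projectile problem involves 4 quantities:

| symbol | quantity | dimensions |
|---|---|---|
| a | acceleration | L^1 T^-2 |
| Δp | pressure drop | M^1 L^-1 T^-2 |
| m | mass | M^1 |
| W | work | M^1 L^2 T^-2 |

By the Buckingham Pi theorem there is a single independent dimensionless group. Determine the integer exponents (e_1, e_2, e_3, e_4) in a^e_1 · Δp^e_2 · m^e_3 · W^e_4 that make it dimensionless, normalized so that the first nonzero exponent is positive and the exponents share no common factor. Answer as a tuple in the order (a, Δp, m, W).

M: e_1·(0) + e_2·(1) + e_3·(1) + e_4·(1) = 0
L: e_1·(1) + e_2·(-1) + e_3·(0) + e_4·(2) = 0
T: e_1·(-2) + e_2·(-2) + e_3·(0) + e_4·(-2) = 0
Solving this homogeneous linear system for the smallest-integer solution (first nonzero entry positive) gives (3, -1, 3, -2).

(3, -1, 3, -2)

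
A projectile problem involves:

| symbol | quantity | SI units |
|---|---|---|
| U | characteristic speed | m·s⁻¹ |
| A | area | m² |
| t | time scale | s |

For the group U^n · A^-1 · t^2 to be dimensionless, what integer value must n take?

Balance the L exponent: (1)·n from U, plus −(2) + 2·(0) = -2 from the rest, must sum to zero.
n − 2 = 0, so n = 2.

2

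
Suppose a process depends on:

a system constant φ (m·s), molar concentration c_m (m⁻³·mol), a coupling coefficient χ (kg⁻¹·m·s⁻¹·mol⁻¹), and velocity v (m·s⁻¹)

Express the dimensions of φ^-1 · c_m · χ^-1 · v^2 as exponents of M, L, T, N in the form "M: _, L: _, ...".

M: 1, L: -3, T: -2, N: 2

Collect each base-dimension exponent across the product:
  M: −(0) + (0) − (-1) + 2·(0) = 1
  L: −(1) + (-3) − (1) + 2·(1) = -3
  T: −(1) + (0) − (-1) + 2·(-1) = -2
  N: −(0) + (1) − (-1) + 2·(0) = 2
So the dimensions are [M L⁻³ T⁻² N²].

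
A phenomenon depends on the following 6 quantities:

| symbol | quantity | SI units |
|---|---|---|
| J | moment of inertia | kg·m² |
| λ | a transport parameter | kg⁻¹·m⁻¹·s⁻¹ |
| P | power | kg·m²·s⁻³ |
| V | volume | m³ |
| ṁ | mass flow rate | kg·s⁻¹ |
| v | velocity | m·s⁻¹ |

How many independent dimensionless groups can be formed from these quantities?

3

There are 6 variables and 3 base dimensions (M, L, T).
The dimension matrix has rank 3.
Independent dimensionless groups: 6 − 3 = 3.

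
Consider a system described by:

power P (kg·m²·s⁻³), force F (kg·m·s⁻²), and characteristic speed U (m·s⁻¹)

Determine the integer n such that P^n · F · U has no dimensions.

-1

Balance the M exponent: (1)·n from P, plus (1) + (0) = 1 from the rest, must sum to zero.
n + 1 = 0, so n = -1.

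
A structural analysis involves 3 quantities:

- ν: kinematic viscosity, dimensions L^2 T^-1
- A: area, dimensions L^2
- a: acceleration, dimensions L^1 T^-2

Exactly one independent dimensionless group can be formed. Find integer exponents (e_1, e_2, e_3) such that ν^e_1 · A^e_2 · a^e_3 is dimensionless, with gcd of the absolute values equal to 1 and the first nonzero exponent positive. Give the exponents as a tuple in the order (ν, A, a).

(4, -3, -2)

L: e_1·(2) + e_2·(2) + e_3·(1) = 0
T: e_1·(-1) + e_2·(0) + e_3·(-2) = 0
Solving this homogeneous linear system for the smallest-integer solution (first nonzero entry positive) gives (4, -3, -2).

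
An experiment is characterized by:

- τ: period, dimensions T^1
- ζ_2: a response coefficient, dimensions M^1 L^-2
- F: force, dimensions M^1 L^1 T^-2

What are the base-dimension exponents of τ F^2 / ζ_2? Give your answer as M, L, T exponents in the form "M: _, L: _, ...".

M: 1, L: 4, T: -3

Collect each base-dimension exponent across the product:
  M: (0) − (1) + 2·(1) = 1
  L: (0) − (-2) + 2·(1) = 4
  T: (1) − (0) + 2·(-2) = -3
So the dimensions are [M L⁴ T⁻³].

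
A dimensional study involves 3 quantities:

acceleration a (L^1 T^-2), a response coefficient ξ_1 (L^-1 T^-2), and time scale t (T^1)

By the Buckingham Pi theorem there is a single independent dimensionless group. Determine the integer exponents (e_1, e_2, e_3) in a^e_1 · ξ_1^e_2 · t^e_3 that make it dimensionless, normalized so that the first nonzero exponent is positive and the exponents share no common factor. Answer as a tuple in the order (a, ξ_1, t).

(1, 1, 4)

L: e_1·(1) + e_2·(-1) + e_3·(0) = 0
T: e_1·(-2) + e_2·(-2) + e_3·(1) = 0
Solving this homogeneous linear system for the smallest-integer solution (first nonzero entry positive) gives (1, 1, 4).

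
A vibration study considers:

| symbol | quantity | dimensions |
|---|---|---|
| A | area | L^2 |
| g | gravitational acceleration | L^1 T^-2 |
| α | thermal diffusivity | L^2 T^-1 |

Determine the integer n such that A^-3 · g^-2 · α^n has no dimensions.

4

Balance the L exponent: (2)·n from α, plus −3·(2) − 2·(1) = -8 from the rest, must sum to zero.
2n − 8 = 0, so n = 4.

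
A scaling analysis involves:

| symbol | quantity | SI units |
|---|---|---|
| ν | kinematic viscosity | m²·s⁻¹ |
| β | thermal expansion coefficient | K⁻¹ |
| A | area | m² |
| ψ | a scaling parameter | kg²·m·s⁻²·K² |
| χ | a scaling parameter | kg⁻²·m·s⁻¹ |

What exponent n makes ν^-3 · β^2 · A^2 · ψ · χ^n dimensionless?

Balance the M exponent: (-2)·n from χ, plus −3·(0) + 2·(0) + 2·(0) + (2) = 2 from the rest, must sum to zero.
-2n + 2 = 0, so n = 1.

1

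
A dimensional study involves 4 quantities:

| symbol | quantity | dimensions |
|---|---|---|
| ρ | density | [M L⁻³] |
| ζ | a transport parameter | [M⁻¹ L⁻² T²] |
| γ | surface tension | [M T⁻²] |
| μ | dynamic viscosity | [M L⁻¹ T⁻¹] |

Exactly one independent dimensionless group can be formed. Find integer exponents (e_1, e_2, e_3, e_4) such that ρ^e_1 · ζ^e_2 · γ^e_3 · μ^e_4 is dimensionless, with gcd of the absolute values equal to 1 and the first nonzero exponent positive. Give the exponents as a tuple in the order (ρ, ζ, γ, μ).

(2, -1, 1, -4)

M: e_1·(1) + e_2·(-1) + e_3·(1) + e_4·(1) = 0
L: e_1·(-3) + e_2·(-2) + e_3·(0) + e_4·(-1) = 0
T: e_1·(0) + e_2·(2) + e_3·(-2) + e_4·(-1) = 0
Solving this homogeneous linear system for the smallest-integer solution (first nonzero entry positive) gives (2, -1, 1, -4).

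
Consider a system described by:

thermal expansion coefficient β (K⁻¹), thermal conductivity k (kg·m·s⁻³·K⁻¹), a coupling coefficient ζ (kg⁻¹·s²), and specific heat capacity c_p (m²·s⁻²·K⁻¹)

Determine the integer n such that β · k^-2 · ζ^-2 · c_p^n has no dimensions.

1

Balance the L exponent: (2)·n from c_p, plus (0) − 2·(1) − 2·(0) = -2 from the rest, must sum to zero.
2n − 2 = 0, so n = 1.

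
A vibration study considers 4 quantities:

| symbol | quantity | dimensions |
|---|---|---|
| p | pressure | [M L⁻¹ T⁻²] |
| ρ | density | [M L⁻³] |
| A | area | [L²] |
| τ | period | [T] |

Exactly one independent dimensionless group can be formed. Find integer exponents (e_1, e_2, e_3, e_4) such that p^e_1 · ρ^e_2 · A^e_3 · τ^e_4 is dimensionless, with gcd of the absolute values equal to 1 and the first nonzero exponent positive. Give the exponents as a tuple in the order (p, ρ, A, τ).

M: e_1·(1) + e_2·(1) + e_3·(0) + e_4·(0) = 0
L: e_1·(-1) + e_2·(-3) + e_3·(2) + e_4·(0) = 0
T: e_1·(-2) + e_2·(0) + e_3·(0) + e_4·(1) = 0
Solving this homogeneous linear system for the smallest-integer solution (first nonzero entry positive) gives (1, -1, -1, 2).

(1, -1, -1, 2)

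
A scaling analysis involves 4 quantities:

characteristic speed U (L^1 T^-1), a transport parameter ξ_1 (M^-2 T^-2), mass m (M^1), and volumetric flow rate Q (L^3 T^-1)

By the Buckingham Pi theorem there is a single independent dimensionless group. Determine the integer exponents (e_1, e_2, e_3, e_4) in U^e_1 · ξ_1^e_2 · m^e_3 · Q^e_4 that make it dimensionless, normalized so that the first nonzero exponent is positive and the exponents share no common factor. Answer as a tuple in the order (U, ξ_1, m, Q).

(3, -1, -2, -1)

M: e_1·(0) + e_2·(-2) + e_3·(1) + e_4·(0) = 0
L: e_1·(1) + e_2·(0) + e_3·(0) + e_4·(3) = 0
T: e_1·(-1) + e_2·(-2) + e_3·(0) + e_4·(-1) = 0
Solving this homogeneous linear system for the smallest-integer solution (first nonzero entry positive) gives (3, -1, -2, -1).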